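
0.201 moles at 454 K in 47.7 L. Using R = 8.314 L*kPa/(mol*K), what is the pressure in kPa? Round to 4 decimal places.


PV = nRT, solve for P = nRT / V.
nRT = 0.201 * 8.314 * 454 = 758.6858
P = 758.6858 / 47.7
P = 15.90536268 kPa, rounded to 4 dp:

15.9054 kPa


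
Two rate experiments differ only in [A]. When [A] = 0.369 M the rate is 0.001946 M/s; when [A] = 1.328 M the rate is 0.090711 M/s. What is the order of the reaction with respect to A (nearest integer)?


Rate is proportional to [A]^n, so rate2/rate1 = ([A]2/[A]1)^n. Take logs to solve for n.
rate2/rate1 = 0.090711 / 0.001946 = 46.6141
[A]2/[A]1 = 1.328 / 0.369 = 3.5989
n = ln(46.6141) / ln(3.5989) = 3.0
Nearest integer order:

3


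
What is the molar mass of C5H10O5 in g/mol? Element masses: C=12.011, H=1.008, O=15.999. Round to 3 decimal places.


M = sum(count * atomic_mass) over atoms.
M = 5*12.011 + 10*1.008 + 5*15.999
M = 60.055 + 10.08 + 79.995
M = 150.13 g/mol, rounded to 3 dp:

150.130 g/mol


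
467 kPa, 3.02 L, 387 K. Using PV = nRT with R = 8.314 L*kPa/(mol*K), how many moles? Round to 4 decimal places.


PV = nRT, solve for n = PV / (RT).
PV = 467 * 3.02 = 1410.34
RT = 8.314 * 387 = 3217.518
n = 1410.34 / 3217.518
n = 0.43833166 mol, rounded to 4 dp:

0.4383 mol


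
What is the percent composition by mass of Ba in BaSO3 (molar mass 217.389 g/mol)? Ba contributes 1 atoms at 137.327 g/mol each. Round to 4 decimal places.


pct = 100 * (n_elem * M_elem) / M_total
mass_contribution = 1 * 137.327 = 137.327 g/mol
pct = 100 * 137.327 / 217.389
pct = 63.17108961 %, rounded to 4 dp:

63.1711 %


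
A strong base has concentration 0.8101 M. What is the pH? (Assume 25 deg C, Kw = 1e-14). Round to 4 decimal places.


A strong base dissociates completely, so [OH-] equals the given concentration.
pOH = -log10([OH-]) = -log10(0.8101) = 0.091461
pH = 14 - pOH = 14 - 0.091461
pH = 13.908539, rounded to 4 dp:

13.9085


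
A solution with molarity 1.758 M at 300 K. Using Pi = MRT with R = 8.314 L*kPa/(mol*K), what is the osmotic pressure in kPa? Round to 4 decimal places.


Osmotic pressure (van't Hoff): Pi = M*R*T.
RT = 8.314 * 300 = 2494.2
Pi = 1.758 * 2494.2
Pi = 4384.8036 kPa, rounded to 4 dp:

4384.8036 kPa


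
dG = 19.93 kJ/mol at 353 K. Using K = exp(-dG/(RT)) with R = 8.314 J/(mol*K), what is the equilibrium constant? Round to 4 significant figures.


dG is in kJ/mol; multiply by 1000 to match R in J/(mol*K).
RT = 8.314 * 353 = 2934.842 J/mol
exponent = -dG*1000 / (RT) = -(19.93*1000) / 2934.842 = -6.79082554
K = exp(-6.79082554)
K = 0.0011240405, rounded to 4 significant figures:

0.001124


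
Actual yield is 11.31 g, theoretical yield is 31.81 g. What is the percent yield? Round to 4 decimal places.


% yield = 100 * actual / theoretical
% yield = 100 * 11.31 / 31.81
% yield = 35.55485696 %, rounded to 4 dp:

35.5549 %


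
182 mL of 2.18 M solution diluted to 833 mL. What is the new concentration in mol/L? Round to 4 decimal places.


Dilution: M1*V1 = M2*V2, solve for M2.
M2 = M1*V1 / V2
M2 = 2.18 * 182 / 833
M2 = 396.76 / 833
M2 = 0.47630252 mol/L, rounded to 4 dp:

0.4763 mol/L


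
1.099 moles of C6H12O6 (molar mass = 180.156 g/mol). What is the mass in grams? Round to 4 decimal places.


mass = n * M
mass = 1.099 * 180.156
mass = 197.991444 g, rounded to 4 dp:

197.9914 g


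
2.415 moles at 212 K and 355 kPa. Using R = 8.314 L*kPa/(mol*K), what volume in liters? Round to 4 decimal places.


PV = nRT, solve for V = nRT / P.
nRT = 2.415 * 8.314 * 212 = 4256.6017
V = 4256.6017 / 355
V = 11.99042732 L, rounded to 4 dp:

11.9904 L


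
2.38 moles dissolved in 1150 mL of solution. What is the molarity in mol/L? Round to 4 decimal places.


Convert volume to liters: V_L = V_mL / 1000.
V_L = 1150 / 1000 = 1.15 L
M = n / V_L = 2.38 / 1.15
M = 2.06956522 mol/L, rounded to 4 dp:

2.0696 mol/L


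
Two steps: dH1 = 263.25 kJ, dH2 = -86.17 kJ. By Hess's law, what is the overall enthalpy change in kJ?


Hess's law: enthalpy is a state function, so add the step enthalpies.
dH_total = dH1 + dH2 = 263.25 + (-86.17)
dH_total = 177.08 kJ:

177.08 kJ


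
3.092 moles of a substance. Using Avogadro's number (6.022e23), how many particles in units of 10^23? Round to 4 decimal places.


N = n * NA, then divide by 1e23 for the requested units.
N / 1e23 = n * 6.022
N / 1e23 = 3.092 * 6.022
N / 1e23 = 18.620024, rounded to 4 dp:

18.6200


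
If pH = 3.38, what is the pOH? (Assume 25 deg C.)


At 25 deg C, pH + pOH = 14.
pOH = 14 - pH = 14 - 3.38
pOH = 10.62:

10.62


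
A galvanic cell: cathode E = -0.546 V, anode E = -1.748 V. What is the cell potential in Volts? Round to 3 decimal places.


Standard cell potential: E_cell = E_cathode - E_anode.
E_cell = -0.546 - (-1.748)
E_cell = 1.202 V, rounded to 3 dp:

1.202 V


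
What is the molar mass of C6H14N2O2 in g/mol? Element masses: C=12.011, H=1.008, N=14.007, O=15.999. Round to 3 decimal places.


M = sum(count * atomic_mass) over atoms.
M = 6*12.011 + 14*1.008 + 2*14.007 + 2*15.999
M = 72.066 + 14.112 + 28.014 + 31.998
M = 146.19 g/mol, rounded to 3 dp:

146.190 g/mol


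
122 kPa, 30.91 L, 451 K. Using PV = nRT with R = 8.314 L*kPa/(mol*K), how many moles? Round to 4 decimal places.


PV = nRT, solve for n = PV / (RT).
PV = 122 * 30.91 = 3771.02
RT = 8.314 * 451 = 3749.614
n = 3771.02 / 3749.614
n = 1.00570885 mol, rounded to 4 dp:

1.0057 mol


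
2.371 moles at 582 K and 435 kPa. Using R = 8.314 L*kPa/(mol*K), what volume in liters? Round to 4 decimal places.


PV = nRT, solve for V = nRT / P.
nRT = 2.371 * 8.314 * 582 = 11472.6715
V = 11472.6715 / 435
V = 26.37395747 L, rounded to 4 dp:

26.3740 L


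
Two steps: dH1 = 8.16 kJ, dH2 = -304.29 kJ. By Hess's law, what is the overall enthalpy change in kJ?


Hess's law: enthalpy is a state function, so add the step enthalpies.
dH_total = dH1 + dH2 = 8.16 + (-304.29)
dH_total = -296.13 kJ:

-296.13 kJ


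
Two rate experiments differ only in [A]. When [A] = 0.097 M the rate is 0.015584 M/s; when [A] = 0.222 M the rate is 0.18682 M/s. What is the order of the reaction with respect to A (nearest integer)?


Rate is proportional to [A]^n, so rate2/rate1 = ([A]2/[A]1)^n. Take logs to solve for n.
rate2/rate1 = 0.18682 / 0.015584 = 11.9879
[A]2/[A]1 = 0.222 / 0.097 = 2.2887
n = ln(11.9879) / ln(2.2887) = 3.0
Nearest integer order:

3


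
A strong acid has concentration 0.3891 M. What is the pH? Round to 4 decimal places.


A strong acid dissociates completely, so [H+] equals the given concentration.
pH = -log10([H+]) = -log10(0.3891)
pH = 0.40993877, rounded to 4 dp:

0.4099


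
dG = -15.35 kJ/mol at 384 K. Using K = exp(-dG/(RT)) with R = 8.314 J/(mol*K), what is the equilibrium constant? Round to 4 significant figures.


dG is in kJ/mol; multiply by 1000 to match R in J/(mol*K).
RT = 8.314 * 384 = 3192.576 J/mol
exponent = -dG*1000 / (RT) = -(-15.35*1000) / 3192.576 = 4.80802963
K = exp(4.80802963)
K = 122.49003, rounded to 4 significant figures:

122.5


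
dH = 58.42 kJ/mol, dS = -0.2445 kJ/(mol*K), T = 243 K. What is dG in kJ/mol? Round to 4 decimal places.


Gibbs: dG = dH - T*dS (consistent units, dS already in kJ/(mol*K)).
T*dS = 243 * -0.2445 = -59.4135
dG = 58.42 - (-59.4135)
dG = 117.8335 kJ/mol, rounded to 4 dp:

117.8335 kJ/mol


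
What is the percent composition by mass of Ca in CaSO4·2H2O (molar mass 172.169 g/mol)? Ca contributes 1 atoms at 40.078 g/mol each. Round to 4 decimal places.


pct = 100 * (n_elem * M_elem) / M_total
mass_contribution = 1 * 40.078 = 40.078 g/mol
pct = 100 * 40.078 / 172.169
pct = 23.27829052 %, rounded to 4 dp:

23.2783 %


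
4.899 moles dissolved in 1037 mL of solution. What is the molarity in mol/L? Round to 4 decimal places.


Convert volume to liters: V_L = V_mL / 1000.
V_L = 1037 / 1000 = 1.037 L
M = n / V_L = 4.899 / 1.037
M = 4.72420444 mol/L, rounded to 4 dp:

4.7242 mol/L


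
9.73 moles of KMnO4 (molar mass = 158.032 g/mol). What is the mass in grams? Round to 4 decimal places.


mass = n * M
mass = 9.73 * 158.032
mass = 1537.65136 g, rounded to 4 dp:

1537.6514 g


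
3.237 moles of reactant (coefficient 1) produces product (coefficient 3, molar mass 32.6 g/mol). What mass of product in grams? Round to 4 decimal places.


Use the coefficient ratio to convert reactant moles to product moles, then multiply by the product's molar mass.
moles_P = moles_R * (coeff_P / coeff_R) = 3.237 * (3/1) = 9.711
mass_P = moles_P * M_P = 9.711 * 32.6
mass_P = 316.5786 g, rounded to 4 dp:

316.5786 g


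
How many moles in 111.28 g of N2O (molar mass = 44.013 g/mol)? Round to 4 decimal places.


n = mass / M
n = 111.28 / 44.013
n = 2.5283439 mol, rounded to 4 dp:

2.5283 mol


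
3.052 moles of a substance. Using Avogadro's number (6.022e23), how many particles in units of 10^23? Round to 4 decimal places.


N = n * NA, then divide by 1e23 for the requested units.
N / 1e23 = n * 6.022
N / 1e23 = 3.052 * 6.022
N / 1e23 = 18.379144, rounded to 4 dp:

18.3791


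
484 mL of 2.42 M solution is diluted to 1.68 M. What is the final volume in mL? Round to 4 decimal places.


Dilution: M1*V1 = M2*V2, solve for V2.
V2 = M1*V1 / M2
V2 = 2.42 * 484 / 1.68
V2 = 1171.28 / 1.68
V2 = 697.19047619 mL, rounded to 4 dp:

697.1905 mL


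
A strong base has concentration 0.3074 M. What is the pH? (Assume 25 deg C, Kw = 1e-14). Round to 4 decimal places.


A strong base dissociates completely, so [OH-] equals the given concentration.
pOH = -log10([OH-]) = -log10(0.3074) = 0.512296
pH = 14 - pOH = 14 - 0.512296
pH = 13.487704, rounded to 4 dp:

13.4877


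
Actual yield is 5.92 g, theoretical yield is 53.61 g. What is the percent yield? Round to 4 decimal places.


% yield = 100 * actual / theoretical
% yield = 100 * 5.92 / 53.61
% yield = 11.04271591 %, rounded to 4 dp:

11.0427 %


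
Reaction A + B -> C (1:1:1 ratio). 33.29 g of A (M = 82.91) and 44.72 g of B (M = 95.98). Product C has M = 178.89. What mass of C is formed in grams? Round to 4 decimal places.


Find moles of each reactant; the smaller value is the limiting reagent in a 1:1:1 reaction, so moles_C equals moles of the limiter.
n_A = mass_A / M_A = 33.29 / 82.91 = 0.40152 mol
n_B = mass_B / M_B = 44.72 / 95.98 = 0.46593 mol
Limiting reagent: A (smaller), n_limiting = 0.40152 mol
mass_C = n_limiting * M_C = 0.40152 * 178.89
mass_C = 71.8279128 g, rounded to 4 dp:

71.8279 g


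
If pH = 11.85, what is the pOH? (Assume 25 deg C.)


At 25 deg C, pH + pOH = 14.
pOH = 14 - pH = 14 - 11.85
pOH = 2.15:

2.15


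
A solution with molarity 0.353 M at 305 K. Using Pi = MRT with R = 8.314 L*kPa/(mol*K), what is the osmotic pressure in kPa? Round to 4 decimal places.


Osmotic pressure (van't Hoff): Pi = M*R*T.
RT = 8.314 * 305 = 2535.77
Pi = 0.353 * 2535.77
Pi = 895.12681 kPa, rounded to 4 dp:

895.1268 kPa


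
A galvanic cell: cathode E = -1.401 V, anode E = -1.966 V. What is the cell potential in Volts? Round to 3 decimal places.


Standard cell potential: E_cell = E_cathode - E_anode.
E_cell = -1.401 - (-1.966)
E_cell = 0.565 V, rounded to 3 dp:

0.565 V


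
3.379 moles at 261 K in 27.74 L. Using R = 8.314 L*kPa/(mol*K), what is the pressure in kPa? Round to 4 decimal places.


PV = nRT, solve for P = nRT / V.
nRT = 3.379 * 8.314 * 261 = 7332.2746
P = 7332.2746 / 27.74
P = 264.32136265 kPa, rounded to 4 dp:

264.3214 kPa


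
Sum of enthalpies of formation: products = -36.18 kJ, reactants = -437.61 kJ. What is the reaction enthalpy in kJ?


dH_rxn = sum(dH_f products) - sum(dH_f reactants)
dH_rxn = -36.18 - (-437.61)
dH_rxn = 401.43 kJ:

401.43 kJ


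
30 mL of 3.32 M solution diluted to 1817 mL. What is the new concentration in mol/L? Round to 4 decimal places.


Dilution: M1*V1 = M2*V2, solve for M2.
M2 = M1*V1 / V2
M2 = 3.32 * 30 / 1817
M2 = 99.6 / 1817
M2 = 0.05481563 mol/L, rounded to 4 dp:

0.0548 mol/L


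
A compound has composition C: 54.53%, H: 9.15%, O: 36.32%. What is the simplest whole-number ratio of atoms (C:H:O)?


Assume 100 g of compound, divide each mass% by atomic mass to get moles, then normalize by the smallest to get a raw atom ratio.
Moles per 100 g: C: 54.53/12.011 = 4.54, H: 9.15/1.008 = 9.0774, O: 36.32/15.999 = 2.2701
Raw ratio (divide by min = 2.2701): C: 2.0, H: 3.999, O: 1.0
Multiply by 1 to clear fractions: C: 2.0 ~= 2, H: 3.999 ~= 4, O: 1.0 ~= 1
Reduce by GCD to get the simplest whole-number ratio:

2:4:1


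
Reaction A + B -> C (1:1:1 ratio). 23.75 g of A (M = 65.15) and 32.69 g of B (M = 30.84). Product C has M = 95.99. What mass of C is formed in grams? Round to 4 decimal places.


Find moles of each reactant; the smaller value is the limiting reagent in a 1:1:1 reaction, so moles_C equals moles of the limiter.
n_A = mass_A / M_A = 23.75 / 65.15 = 0.364543 mol
n_B = mass_B / M_B = 32.69 / 30.84 = 1.059987 mol
Limiting reagent: A (smaller), n_limiting = 0.364543 mol
mass_C = n_limiting * M_C = 0.364543 * 95.99
mass_C = 34.99248257 g, rounded to 4 dp:

34.9925 g


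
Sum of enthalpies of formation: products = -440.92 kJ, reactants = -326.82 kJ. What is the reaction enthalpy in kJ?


dH_rxn = sum(dH_f products) - sum(dH_f reactants)
dH_rxn = -440.92 - (-326.82)
dH_rxn = -114.1 kJ:

-114.10 kJ


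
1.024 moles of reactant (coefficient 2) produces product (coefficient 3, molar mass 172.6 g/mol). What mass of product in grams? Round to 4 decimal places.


Use the coefficient ratio to convert reactant moles to product moles, then multiply by the product's molar mass.
moles_P = moles_R * (coeff_P / coeff_R) = 1.024 * (3/2) = 1.536
mass_P = moles_P * M_P = 1.536 * 172.6
mass_P = 265.1136 g, rounded to 4 dp:

265.1136 g


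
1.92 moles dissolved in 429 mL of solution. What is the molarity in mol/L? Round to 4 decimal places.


Convert volume to liters: V_L = V_mL / 1000.
V_L = 429 / 1000 = 0.429 L
M = n / V_L = 1.92 / 0.429
M = 4.47552448 mol/L, rounded to 4 dp:

4.4755 mol/L


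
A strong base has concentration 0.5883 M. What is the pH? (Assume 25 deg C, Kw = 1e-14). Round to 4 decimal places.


A strong base dissociates completely, so [OH-] equals the given concentration.
pOH = -log10([OH-]) = -log10(0.5883) = 0.230401
pH = 14 - pOH = 14 - 0.230401
pH = 13.769599, rounded to 4 dp:

13.7696


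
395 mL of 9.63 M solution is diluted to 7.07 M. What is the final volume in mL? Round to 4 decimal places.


Dilution: M1*V1 = M2*V2, solve for V2.
V2 = M1*V1 / M2
V2 = 9.63 * 395 / 7.07
V2 = 3803.85 / 7.07
V2 = 538.02687412 mL, rounded to 4 dp:

538.0269 mL


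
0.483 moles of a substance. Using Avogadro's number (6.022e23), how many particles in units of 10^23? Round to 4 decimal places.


N = n * NA, then divide by 1e23 for the requested units.
N / 1e23 = n * 6.022
N / 1e23 = 0.483 * 6.022
N / 1e23 = 2.908626, rounded to 4 dp:

2.9086


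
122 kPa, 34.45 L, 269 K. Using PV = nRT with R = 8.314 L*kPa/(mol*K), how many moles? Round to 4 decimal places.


PV = nRT, solve for n = PV / (RT).
PV = 122 * 34.45 = 4202.9
RT = 8.314 * 269 = 2236.466
n = 4202.9 / 2236.466
n = 1.87925951 mol, rounded to 4 dp:

1.8793 mol


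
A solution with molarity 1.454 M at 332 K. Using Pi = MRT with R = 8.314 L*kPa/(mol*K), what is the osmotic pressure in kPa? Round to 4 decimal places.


Osmotic pressure (van't Hoff): Pi = M*R*T.
RT = 8.314 * 332 = 2760.248
Pi = 1.454 * 2760.248
Pi = 4013.400592 kPa, rounded to 4 dp:

4013.4006 kPa


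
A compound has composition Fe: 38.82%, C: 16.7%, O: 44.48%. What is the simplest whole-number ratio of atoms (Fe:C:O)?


Assume 100 g of compound, divide each mass% by atomic mass to get moles, then normalize by the smallest to get a raw atom ratio.
Moles per 100 g: Fe: 38.82/55.845 = 0.6951, C: 16.7/12.011 = 1.3904, O: 44.48/15.999 = 2.7802
Raw ratio (divide by min = 0.6951): Fe: 1.0, C: 2.0, O: 3.999
Multiply by 1 to clear fractions: Fe: 1.0 ~= 1, C: 2.0 ~= 2, O: 3.999 ~= 4
Reduce by GCD to get the simplest whole-number ratio:

1:2:4


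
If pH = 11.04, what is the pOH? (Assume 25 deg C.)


At 25 deg C, pH + pOH = 14.
pOH = 14 - pH = 14 - 11.04
pOH = 2.96:

2.96


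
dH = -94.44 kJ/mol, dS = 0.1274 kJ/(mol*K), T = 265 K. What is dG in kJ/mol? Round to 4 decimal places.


Gibbs: dG = dH - T*dS (consistent units, dS already in kJ/(mol*K)).
T*dS = 265 * 0.1274 = 33.761
dG = -94.44 - (33.761)
dG = -128.201 kJ/mol, rounded to 4 dp:

-128.2010 kJ/mol


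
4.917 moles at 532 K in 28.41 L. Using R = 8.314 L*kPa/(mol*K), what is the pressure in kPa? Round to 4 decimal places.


PV = nRT, solve for P = nRT / V.
nRT = 4.917 * 8.314 * 532 = 21748.127
P = 21748.127 / 28.41
P = 765.50957409 kPa, rounded to 4 dp:

765.5096 kPa


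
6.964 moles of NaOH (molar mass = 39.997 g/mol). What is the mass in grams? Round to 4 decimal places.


mass = n * M
mass = 6.964 * 39.997
mass = 278.539108 g, rounded to 4 dp:

278.5391 g


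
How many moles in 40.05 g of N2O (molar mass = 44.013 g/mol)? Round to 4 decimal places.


n = mass / M
n = 40.05 / 44.013
n = 0.90995842 mol, rounded to 4 dp:

0.9100 mol


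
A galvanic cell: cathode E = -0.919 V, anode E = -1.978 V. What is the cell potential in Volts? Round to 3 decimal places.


Standard cell potential: E_cell = E_cathode - E_anode.
E_cell = -0.919 - (-1.978)
E_cell = 1.059 V, rounded to 3 dp:

1.059 V


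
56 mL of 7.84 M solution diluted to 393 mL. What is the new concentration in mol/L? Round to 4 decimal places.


Dilution: M1*V1 = M2*V2, solve for M2.
M2 = M1*V1 / V2
M2 = 7.84 * 56 / 393
M2 = 439.04 / 393
M2 = 1.11715013 mol/L, rounded to 4 dp:

1.1172 mol/L


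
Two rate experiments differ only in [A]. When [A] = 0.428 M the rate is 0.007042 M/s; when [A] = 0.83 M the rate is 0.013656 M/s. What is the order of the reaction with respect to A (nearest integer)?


Rate is proportional to [A]^n, so rate2/rate1 = ([A]2/[A]1)^n. Take logs to solve for n.
rate2/rate1 = 0.013656 / 0.007042 = 1.9392
[A]2/[A]1 = 0.83 / 0.428 = 1.9393
n = ln(1.9392) / ln(1.9393) = 1.0
Nearest integer order:

1


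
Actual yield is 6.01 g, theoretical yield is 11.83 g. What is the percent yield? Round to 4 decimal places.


% yield = 100 * actual / theoretical
% yield = 100 * 6.01 / 11.83
% yield = 50.80304311 %, rounded to 4 dp:

50.8030 %


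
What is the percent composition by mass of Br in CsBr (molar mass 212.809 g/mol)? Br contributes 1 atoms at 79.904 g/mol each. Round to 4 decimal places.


pct = 100 * (n_elem * M_elem) / M_total
mass_contribution = 1 * 79.904 = 79.904 g/mol
pct = 100 * 79.904 / 212.809
pct = 37.54728418 %, rounded to 4 dp:

37.5473 %


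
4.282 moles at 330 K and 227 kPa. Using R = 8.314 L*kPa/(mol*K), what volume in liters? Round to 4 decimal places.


PV = nRT, solve for V = nRT / P.
nRT = 4.282 * 8.314 * 330 = 11748.1808
V = 11748.1808 / 227
V = 51.75410044 L, rounded to 4 dp:

51.7541 L


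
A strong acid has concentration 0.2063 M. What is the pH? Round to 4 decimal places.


A strong acid dissociates completely, so [H+] equals the given concentration.
pH = -log10([H+]) = -log10(0.2063)
pH = 0.68550077, rounded to 4 dp:

0.6855


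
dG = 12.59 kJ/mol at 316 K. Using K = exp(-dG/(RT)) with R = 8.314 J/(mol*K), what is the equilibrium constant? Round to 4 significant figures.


dG is in kJ/mol; multiply by 1000 to match R in J/(mol*K).
RT = 8.314 * 316 = 2627.224 J/mol
exponent = -dG*1000 / (RT) = -(12.59*1000) / 2627.224 = -4.7921304
K = exp(-4.7921304)
K = 0.0082947674, rounded to 4 significant figures:

0.008295


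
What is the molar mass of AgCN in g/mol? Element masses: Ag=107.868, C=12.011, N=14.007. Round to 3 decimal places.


M = sum(count * atomic_mass) over atoms.
M = 1*107.868 + 1*12.011 + 1*14.007
M = 107.868 + 12.011 + 14.007
M = 133.886 g/mol, rounded to 3 dp:

133.886 g/mol


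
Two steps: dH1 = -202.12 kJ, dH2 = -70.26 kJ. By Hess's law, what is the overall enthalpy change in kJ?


Hess's law: enthalpy is a state function, so add the step enthalpies.
dH_total = dH1 + dH2 = -202.12 + (-70.26)
dH_total = -272.38 kJ:

-272.38 kJ


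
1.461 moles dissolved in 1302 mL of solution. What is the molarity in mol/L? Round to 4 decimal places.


Convert volume to liters: V_L = V_mL / 1000.
V_L = 1302 / 1000 = 1.302 L
M = n / V_L = 1.461 / 1.302
M = 1.12211982 mol/L, rounded to 4 dp:

1.1221 mol/L


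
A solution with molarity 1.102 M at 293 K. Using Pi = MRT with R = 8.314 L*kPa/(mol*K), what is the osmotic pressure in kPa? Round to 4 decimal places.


Osmotic pressure (van't Hoff): Pi = M*R*T.
RT = 8.314 * 293 = 2436.002
Pi = 1.102 * 2436.002
Pi = 2684.474204 kPa, rounded to 4 dp:

2684.4742 kPa


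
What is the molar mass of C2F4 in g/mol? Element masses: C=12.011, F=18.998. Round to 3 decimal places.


M = sum(count * atomic_mass) over atoms.
M = 2*12.011 + 4*18.998
M = 24.022 + 75.992
M = 100.014 g/mol, rounded to 3 dp:

100.014 g/mol


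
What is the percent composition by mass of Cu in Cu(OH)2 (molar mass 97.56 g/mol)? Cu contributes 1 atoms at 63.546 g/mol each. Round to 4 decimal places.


pct = 100 * (n_elem * M_elem) / M_total
mass_contribution = 1 * 63.546 = 63.546 g/mol
pct = 100 * 63.546 / 97.56
pct = 65.13530135 %, rounded to 4 dp:

65.1353 %


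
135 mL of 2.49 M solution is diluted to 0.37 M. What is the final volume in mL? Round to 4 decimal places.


Dilution: M1*V1 = M2*V2, solve for V2.
V2 = M1*V1 / M2
V2 = 2.49 * 135 / 0.37
V2 = 336.15 / 0.37
V2 = 908.51351351 mL, rounded to 4 dp:

908.5135 mL


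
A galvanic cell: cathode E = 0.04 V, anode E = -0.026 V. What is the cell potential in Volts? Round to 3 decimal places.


Standard cell potential: E_cell = E_cathode - E_anode.
E_cell = 0.04 - (-0.026)
E_cell = 0.066 V, rounded to 3 dp:

0.066 V


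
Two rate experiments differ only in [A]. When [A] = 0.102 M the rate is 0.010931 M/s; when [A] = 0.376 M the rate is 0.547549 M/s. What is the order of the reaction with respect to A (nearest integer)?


Rate is proportional to [A]^n, so rate2/rate1 = ([A]2/[A]1)^n. Take logs to solve for n.
rate2/rate1 = 0.547549 / 0.010931 = 50.0914
[A]2/[A]1 = 0.376 / 0.102 = 3.6863
n = ln(50.0914) / ln(3.6863) = 3.0
Nearest integer order:

3


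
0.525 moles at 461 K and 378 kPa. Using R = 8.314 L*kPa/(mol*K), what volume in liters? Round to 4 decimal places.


PV = nRT, solve for V = nRT / P.
nRT = 0.525 * 8.314 * 461 = 2012.1959
V = 2012.1959 / 378
V = 5.32326958 L, rounded to 4 dp:

5.3233 L


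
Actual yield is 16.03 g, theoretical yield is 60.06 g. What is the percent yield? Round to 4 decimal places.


% yield = 100 * actual / theoretical
% yield = 100 * 16.03 / 60.06
% yield = 26.68997669 %, rounded to 4 dp:

26.6900 %


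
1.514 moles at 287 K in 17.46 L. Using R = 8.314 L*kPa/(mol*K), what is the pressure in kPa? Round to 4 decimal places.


PV = nRT, solve for P = nRT / V.
nRT = 1.514 * 8.314 * 287 = 3612.5827
P = 3612.5827 / 17.46
P = 206.90622566 kPa, rounded to 4 dp:

206.9062 kPa


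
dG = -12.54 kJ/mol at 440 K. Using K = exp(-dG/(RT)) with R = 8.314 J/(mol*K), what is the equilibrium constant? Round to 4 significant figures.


dG is in kJ/mol; multiply by 1000 to match R in J/(mol*K).
RT = 8.314 * 440 = 3658.16 J/mol
exponent = -dG*1000 / (RT) = -(-12.54*1000) / 3658.16 = 3.42795285
K = exp(3.42795285)
K = 30.813498, rounded to 4 significant figures:

30.81


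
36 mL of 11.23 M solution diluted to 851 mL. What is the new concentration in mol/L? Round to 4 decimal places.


Dilution: M1*V1 = M2*V2, solve for M2.
M2 = M1*V1 / V2
M2 = 11.23 * 36 / 851
M2 = 404.28 / 851
M2 = 0.47506463 mol/L, rounded to 4 dp:

0.4751 mol/L


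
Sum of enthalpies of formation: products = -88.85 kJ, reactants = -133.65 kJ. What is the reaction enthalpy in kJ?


dH_rxn = sum(dH_f products) - sum(dH_f reactants)
dH_rxn = -88.85 - (-133.65)
dH_rxn = 44.8 kJ:

44.80 kJ


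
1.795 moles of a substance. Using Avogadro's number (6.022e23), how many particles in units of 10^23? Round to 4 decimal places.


N = n * NA, then divide by 1e23 for the requested units.
N / 1e23 = n * 6.022
N / 1e23 = 1.795 * 6.022
N / 1e23 = 10.80949, rounded to 4 dp:

10.8095


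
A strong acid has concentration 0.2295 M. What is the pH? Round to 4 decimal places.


A strong acid dissociates completely, so [H+] equals the given concentration.
pH = -log10([H+]) = -log10(0.2295)
pH = 0.63921731, rounded to 4 dp:

0.6392


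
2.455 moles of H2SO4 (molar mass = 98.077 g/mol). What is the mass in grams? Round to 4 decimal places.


mass = n * M
mass = 2.455 * 98.077
mass = 240.779035 g, rounded to 4 dp:

240.7790 g


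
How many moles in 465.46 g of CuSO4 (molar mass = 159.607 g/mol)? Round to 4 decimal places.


n = mass / M
n = 465.46 / 159.607
n = 2.91628813 mol, rounded to 4 dp:

2.9163 mol


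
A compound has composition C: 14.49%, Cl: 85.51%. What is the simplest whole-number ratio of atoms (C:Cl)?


Assume 100 g of compound, divide each mass% by atomic mass to get moles, then normalize by the smallest to get a raw atom ratio.
Moles per 100 g: C: 14.49/12.011 = 1.2064, Cl: 85.51/35.453 = 2.4119
Raw ratio (divide by min = 1.2064): C: 1.0, Cl: 1.999
Multiply by 1 to clear fractions: C: 1.0 ~= 1, Cl: 1.999 ~= 2
Reduce by GCD to get the simplest whole-number ratio:

1:2


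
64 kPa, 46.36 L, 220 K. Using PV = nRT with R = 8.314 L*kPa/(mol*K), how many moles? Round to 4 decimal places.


PV = nRT, solve for n = PV / (RT).
PV = 64 * 46.36 = 2967.04
RT = 8.314 * 220 = 1829.08
n = 2967.04 / 1829.08
n = 1.62214884 mol, rounded to 4 dp:

1.6221 mol


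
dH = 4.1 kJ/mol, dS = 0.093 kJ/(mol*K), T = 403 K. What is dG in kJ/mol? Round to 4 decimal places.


Gibbs: dG = dH - T*dS (consistent units, dS already in kJ/(mol*K)).
T*dS = 403 * 0.093 = 37.479
dG = 4.1 - (37.479)
dG = -33.379 kJ/mol, rounded to 4 dp:

-33.3790 kJ/mol


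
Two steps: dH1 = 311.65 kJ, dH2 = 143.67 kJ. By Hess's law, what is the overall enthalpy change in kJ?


Hess's law: enthalpy is a state function, so add the step enthalpies.
dH_total = dH1 + dH2 = 311.65 + (143.67)
dH_total = 455.32 kJ:

455.32 kJ


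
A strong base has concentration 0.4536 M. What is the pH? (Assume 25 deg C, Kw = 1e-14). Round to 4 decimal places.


A strong base dissociates completely, so [OH-] equals the given concentration.
pOH = -log10([OH-]) = -log10(0.4536) = 0.343327
pH = 14 - pOH = 14 - 0.343327
pH = 13.656673, rounded to 4 dp:

13.6567


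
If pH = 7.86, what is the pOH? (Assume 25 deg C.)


At 25 deg C, pH + pOH = 14.
pOH = 14 - pH = 14 - 7.86
pOH = 6.14:

6.14


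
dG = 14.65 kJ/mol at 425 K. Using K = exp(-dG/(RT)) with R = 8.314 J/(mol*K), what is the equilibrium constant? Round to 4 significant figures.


dG is in kJ/mol; multiply by 1000 to match R in J/(mol*K).
RT = 8.314 * 425 = 3533.45 J/mol
exponent = -dG*1000 / (RT) = -(14.65*1000) / 3533.45 = -4.14608952
K = exp(-4.14608952)
K = 0.015826184, rounded to 4 significant figures:

0.01583


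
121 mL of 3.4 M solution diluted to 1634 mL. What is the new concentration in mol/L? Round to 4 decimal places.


Dilution: M1*V1 = M2*V2, solve for M2.
M2 = M1*V1 / V2
M2 = 3.4 * 121 / 1634
M2 = 411.4 / 1634
M2 = 0.25177479 mol/L, rounded to 4 dp:

0.2518 mol/L


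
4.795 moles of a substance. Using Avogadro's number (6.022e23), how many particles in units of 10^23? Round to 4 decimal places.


N = n * NA, then divide by 1e23 for the requested units.
N / 1e23 = n * 6.022
N / 1e23 = 4.795 * 6.022
N / 1e23 = 28.87549, rounded to 4 dp:

28.8755


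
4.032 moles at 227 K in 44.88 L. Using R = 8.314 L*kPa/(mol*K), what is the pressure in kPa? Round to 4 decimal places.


PV = nRT, solve for P = nRT / V.
nRT = 4.032 * 8.314 * 227 = 7609.5049
P = 7609.5049 / 44.88
P = 169.55224822 kPa, rounded to 4 dp:

169.5522 kPa


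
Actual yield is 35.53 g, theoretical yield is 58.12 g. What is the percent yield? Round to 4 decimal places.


% yield = 100 * actual / theoretical
% yield = 100 * 35.53 / 58.12
% yield = 61.1321404 %, rounded to 4 dp:

61.1321 %


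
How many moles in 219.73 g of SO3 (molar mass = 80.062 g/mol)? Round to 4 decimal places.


n = mass / M
n = 219.73 / 80.062
n = 2.74449801 mol, rounded to 4 dp:

2.7445 mol


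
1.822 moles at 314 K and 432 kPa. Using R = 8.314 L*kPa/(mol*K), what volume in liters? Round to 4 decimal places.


PV = nRT, solve for V = nRT / P.
nRT = 1.822 * 8.314 * 314 = 4756.5059
V = 4756.5059 / 432
V = 11.01043032 L, rounded to 4 dp:

11.0104 L


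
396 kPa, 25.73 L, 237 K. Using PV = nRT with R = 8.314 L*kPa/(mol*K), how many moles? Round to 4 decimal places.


PV = nRT, solve for n = PV / (RT).
PV = 396 * 25.73 = 10189.08
RT = 8.314 * 237 = 1970.418
n = 10189.08 / 1970.418
n = 5.17102463 mol, rounded to 4 dp:

5.1710 mol


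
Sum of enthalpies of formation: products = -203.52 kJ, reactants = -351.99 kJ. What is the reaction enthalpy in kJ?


dH_rxn = sum(dH_f products) - sum(dH_f reactants)
dH_rxn = -203.52 - (-351.99)
dH_rxn = 148.47 kJ:

148.47 kJ


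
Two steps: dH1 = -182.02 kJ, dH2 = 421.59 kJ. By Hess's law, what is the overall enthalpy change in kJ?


Hess's law: enthalpy is a state function, so add the step enthalpies.
dH_total = dH1 + dH2 = -182.02 + (421.59)
dH_total = 239.57 kJ:

239.57 kJ


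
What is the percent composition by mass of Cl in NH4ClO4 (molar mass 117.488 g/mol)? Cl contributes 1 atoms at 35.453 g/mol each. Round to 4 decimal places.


pct = 100 * (n_elem * M_elem) / M_total
mass_contribution = 1 * 35.453 = 35.453 g/mol
pct = 100 * 35.453 / 117.488
pct = 30.17584775 %, rounded to 4 dp:

30.1758 %


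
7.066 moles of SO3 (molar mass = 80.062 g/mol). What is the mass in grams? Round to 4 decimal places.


mass = n * M
mass = 7.066 * 80.062
mass = 565.718092 g, rounded to 4 dp:

565.7181 g


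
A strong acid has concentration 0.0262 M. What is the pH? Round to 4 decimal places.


A strong acid dissociates completely, so [H+] equals the given concentration.
pH = -log10([H+]) = -log10(0.0262)
pH = 1.58169871, rounded to 4 dp:

1.5817


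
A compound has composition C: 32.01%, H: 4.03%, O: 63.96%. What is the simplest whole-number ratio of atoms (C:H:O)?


Assume 100 g of compound, divide each mass% by atomic mass to get moles, then normalize by the smallest to get a raw atom ratio.
Moles per 100 g: C: 32.01/12.011 = 2.6651, H: 4.03/1.008 = 3.998, O: 63.96/15.999 = 3.9977
Raw ratio (divide by min = 2.6651): C: 1.0, H: 1.5, O: 1.5
Multiply by 2 to clear fractions: C: 2.0 ~= 2, H: 3.0 ~= 3, O: 3.0 ~= 3
Reduce by GCD to get the simplest whole-number ratio:

2:3:3


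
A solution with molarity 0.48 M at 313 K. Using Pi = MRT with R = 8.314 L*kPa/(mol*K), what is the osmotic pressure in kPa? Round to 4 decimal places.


Osmotic pressure (van't Hoff): Pi = M*R*T.
RT = 8.314 * 313 = 2602.282
Pi = 0.48 * 2602.282
Pi = 1249.09536 kPa, rounded to 4 dp:

1249.0954 kPa


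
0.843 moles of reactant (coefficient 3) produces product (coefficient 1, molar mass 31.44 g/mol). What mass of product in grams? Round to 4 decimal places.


Use the coefficient ratio to convert reactant moles to product moles, then multiply by the product's molar mass.
moles_P = moles_R * (coeff_P / coeff_R) = 0.843 * (1/3) = 0.281
mass_P = moles_P * M_P = 0.281 * 31.44
mass_P = 8.83464 g, rounded to 4 dp:

8.8346 g


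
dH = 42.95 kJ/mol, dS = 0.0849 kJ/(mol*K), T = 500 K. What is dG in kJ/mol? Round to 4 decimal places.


Gibbs: dG = dH - T*dS (consistent units, dS already in kJ/(mol*K)).
T*dS = 500 * 0.0849 = 42.45
dG = 42.95 - (42.45)
dG = 0.5 kJ/mol, rounded to 4 dp:

0.5000 kJ/mol


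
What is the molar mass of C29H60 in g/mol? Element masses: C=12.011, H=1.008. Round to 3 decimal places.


M = sum(count * atomic_mass) over atoms.
M = 29*12.011 + 60*1.008
M = 348.319 + 60.48
M = 408.799 g/mol, rounded to 3 dp:

408.799 g/mol


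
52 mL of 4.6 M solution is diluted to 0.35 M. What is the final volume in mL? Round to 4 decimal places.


Dilution: M1*V1 = M2*V2, solve for V2.
V2 = M1*V1 / M2
V2 = 4.6 * 52 / 0.35
V2 = 239.2 / 0.35
V2 = 683.42857143 mL, rounded to 4 dp:

683.4286 mL


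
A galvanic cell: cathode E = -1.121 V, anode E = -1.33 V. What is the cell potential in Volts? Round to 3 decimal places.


Standard cell potential: E_cell = E_cathode - E_anode.
E_cell = -1.121 - (-1.33)
E_cell = 0.209 V, rounded to 3 dp:

0.209 V


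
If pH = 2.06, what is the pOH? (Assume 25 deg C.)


At 25 deg C, pH + pOH = 14.
pOH = 14 - pH = 14 - 2.06
pOH = 11.94:

11.94


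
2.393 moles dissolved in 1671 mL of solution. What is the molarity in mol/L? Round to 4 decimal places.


Convert volume to liters: V_L = V_mL / 1000.
V_L = 1671 / 1000 = 1.671 L
M = n / V_L = 2.393 / 1.671
M = 1.4320766 mol/L, rounded to 4 dp:

1.4321 mol/L


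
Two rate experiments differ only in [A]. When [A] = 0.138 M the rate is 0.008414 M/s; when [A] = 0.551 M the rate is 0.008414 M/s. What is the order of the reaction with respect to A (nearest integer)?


Rate is proportional to [A]^n, so rate2/rate1 = ([A]2/[A]1)^n. Take logs to solve for n.
rate2/rate1 = 0.008414 / 0.008414 = 1.0
[A]2/[A]1 = 0.551 / 0.138 = 3.9928
n = ln(1.0) / ln(3.9928) = 0.0
Nearest integer order:

0


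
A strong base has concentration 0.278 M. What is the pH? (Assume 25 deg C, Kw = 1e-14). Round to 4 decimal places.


A strong base dissociates completely, so [OH-] equals the given concentration.
pOH = -log10([OH-]) = -log10(0.278) = 0.555955
pH = 14 - pOH = 14 - 0.555955
pH = 13.444045, rounded to 4 dp:

13.4440


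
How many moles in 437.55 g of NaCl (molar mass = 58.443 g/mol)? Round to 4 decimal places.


n = mass / M
n = 437.55 / 58.443
n = 7.48678199 mol, rounded to 4 dp:

7.4868 mol


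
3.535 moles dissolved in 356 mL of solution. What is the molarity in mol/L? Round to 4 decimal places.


Convert volume to liters: V_L = V_mL / 1000.
V_L = 356 / 1000 = 0.356 L
M = n / V_L = 3.535 / 0.356
M = 9.92977528 mol/L, rounded to 4 dp:

9.9298 mol/L


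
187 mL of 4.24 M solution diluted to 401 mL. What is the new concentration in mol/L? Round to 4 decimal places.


Dilution: M1*V1 = M2*V2, solve for M2.
M2 = M1*V1 / V2
M2 = 4.24 * 187 / 401
M2 = 792.88 / 401
M2 = 1.97725686 mol/L, rounded to 4 dp:

1.9773 mol/L


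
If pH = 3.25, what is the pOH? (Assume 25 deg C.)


At 25 deg C, pH + pOH = 14.
pOH = 14 - pH = 14 - 3.25
pOH = 10.75:

10.75


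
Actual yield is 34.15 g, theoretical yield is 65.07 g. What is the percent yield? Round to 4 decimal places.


% yield = 100 * actual / theoretical
% yield = 100 * 34.15 / 65.07
% yield = 52.48194252 %, rounded to 4 dp:

52.4819 %


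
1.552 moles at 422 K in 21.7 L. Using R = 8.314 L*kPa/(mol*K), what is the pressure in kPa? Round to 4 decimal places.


PV = nRT, solve for P = nRT / V.
nRT = 1.552 * 8.314 * 422 = 5445.2044
P = 5445.2044 / 21.7
P = 250.93107834 kPa, rounded to 4 dp:

250.9311 kPa


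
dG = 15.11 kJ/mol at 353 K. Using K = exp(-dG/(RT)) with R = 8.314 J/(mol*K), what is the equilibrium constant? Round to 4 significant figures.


dG is in kJ/mol; multiply by 1000 to match R in J/(mol*K).
RT = 8.314 * 353 = 2934.842 J/mol
exponent = -dG*1000 / (RT) = -(15.11*1000) / 2934.842 = -5.1484884
K = exp(-5.1484884)
K = 0.0058081777, rounded to 4 significant figures:

0.005808


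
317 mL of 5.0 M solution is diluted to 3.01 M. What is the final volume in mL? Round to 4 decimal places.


Dilution: M1*V1 = M2*V2, solve for V2.
V2 = M1*V1 / M2
V2 = 5.0 * 317 / 3.01
V2 = 1585.0 / 3.01
V2 = 526.57807309 mL, rounded to 4 dp:

526.5781 mL


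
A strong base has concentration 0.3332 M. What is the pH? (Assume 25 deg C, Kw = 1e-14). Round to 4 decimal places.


A strong base dissociates completely, so [OH-] equals the given concentration.
pOH = -log10([OH-]) = -log10(0.3332) = 0.477295
pH = 14 - pOH = 14 - 0.477295
pH = 13.522705, rounded to 4 dp:

13.5227


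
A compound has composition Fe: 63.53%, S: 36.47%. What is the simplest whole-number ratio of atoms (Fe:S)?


Assume 100 g of compound, divide each mass% by atomic mass to get moles, then normalize by the smallest to get a raw atom ratio.
Moles per 100 g: Fe: 63.53/55.845 = 1.1376, S: 36.47/32.065 = 1.1374
Raw ratio (divide by min = 1.1374): Fe: 1.0, S: 1.0
Multiply by 1 to clear fractions: Fe: 1.0 ~= 1, S: 1.0 ~= 1
Reduce by GCD to get the simplest whole-number ratio:

1:1


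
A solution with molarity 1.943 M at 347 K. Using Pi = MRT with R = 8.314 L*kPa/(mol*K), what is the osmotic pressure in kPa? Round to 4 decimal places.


Osmotic pressure (van't Hoff): Pi = M*R*T.
RT = 8.314 * 347 = 2884.958
Pi = 1.943 * 2884.958
Pi = 5605.473394 kPa, rounded to 4 dp:

5605.4734 kPa


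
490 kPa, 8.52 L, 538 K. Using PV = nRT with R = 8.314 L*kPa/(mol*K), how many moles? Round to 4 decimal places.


PV = nRT, solve for n = PV / (RT).
PV = 490 * 8.52 = 4174.8
RT = 8.314 * 538 = 4472.932
n = 4174.8 / 4472.932
n = 0.93334752 mol, rounded to 4 dp:

0.9333 mol


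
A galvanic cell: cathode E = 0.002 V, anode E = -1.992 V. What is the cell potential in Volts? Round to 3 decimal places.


Standard cell potential: E_cell = E_cathode - E_anode.
E_cell = 0.002 - (-1.992)
E_cell = 1.994 V, rounded to 3 dp:

1.994 V


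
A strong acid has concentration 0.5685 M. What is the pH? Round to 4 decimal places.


A strong acid dissociates completely, so [H+] equals the given concentration.
pH = -log10([H+]) = -log10(0.5685)
pH = 0.24526953, rounded to 4 dp:

0.2453


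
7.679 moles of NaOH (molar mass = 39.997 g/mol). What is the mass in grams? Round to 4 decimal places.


mass = n * M
mass = 7.679 * 39.997
mass = 307.136963 g, rounded to 4 dp:

307.1370 g


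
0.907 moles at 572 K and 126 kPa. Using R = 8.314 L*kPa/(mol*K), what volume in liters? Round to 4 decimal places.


PV = nRT, solve for V = nRT / P.
nRT = 0.907 * 8.314 * 572 = 4313.3365
V = 4313.3365 / 126
V = 34.23282937 L, rounded to 4 dp:

34.2328 L


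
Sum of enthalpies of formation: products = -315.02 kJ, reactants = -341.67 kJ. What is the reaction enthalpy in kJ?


dH_rxn = sum(dH_f products) - sum(dH_f reactants)
dH_rxn = -315.02 - (-341.67)
dH_rxn = 26.65 kJ:

26.65 kJ


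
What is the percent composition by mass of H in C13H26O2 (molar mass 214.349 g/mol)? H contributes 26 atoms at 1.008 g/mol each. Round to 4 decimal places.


pct = 100 * (n_elem * M_elem) / M_total
mass_contribution = 26 * 1.008 = 26.208 g/mol
pct = 100 * 26.208 / 214.349
pct = 12.22678902 %, rounded to 4 dp:

12.2268 %


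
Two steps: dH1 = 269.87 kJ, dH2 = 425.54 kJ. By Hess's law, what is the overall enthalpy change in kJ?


Hess's law: enthalpy is a state function, so add the step enthalpies.
dH_total = dH1 + dH2 = 269.87 + (425.54)
dH_total = 695.41 kJ:

695.41 kJ


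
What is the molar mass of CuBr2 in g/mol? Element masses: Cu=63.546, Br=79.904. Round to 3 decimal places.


M = sum(count * atomic_mass) over atoms.
M = 1*63.546 + 2*79.904
M = 63.546 + 159.808
M = 223.354 g/mol, rounded to 3 dp:

223.354 g/mol


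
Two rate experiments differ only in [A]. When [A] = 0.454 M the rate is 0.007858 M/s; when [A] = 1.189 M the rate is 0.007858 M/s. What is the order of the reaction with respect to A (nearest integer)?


Rate is proportional to [A]^n, so rate2/rate1 = ([A]2/[A]1)^n. Take logs to solve for n.
rate2/rate1 = 0.007858 / 0.007858 = 1.0
[A]2/[A]1 = 1.189 / 0.454 = 2.6189
n = ln(1.0) / ln(2.6189) = 0.0
Nearest integer order:

0


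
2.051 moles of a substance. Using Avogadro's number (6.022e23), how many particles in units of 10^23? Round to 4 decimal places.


N = n * NA, then divide by 1e23 for the requested units.
N / 1e23 = n * 6.022
N / 1e23 = 2.051 * 6.022
N / 1e23 = 12.351122, rounded to 4 dp:

12.3511
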